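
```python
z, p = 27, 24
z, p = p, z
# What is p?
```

Trace (tracking p):
z, p = (27, 24)  # -> z = 27, p = 24
z, p = (p, z)  # -> z = 24, p = 27

Answer: 27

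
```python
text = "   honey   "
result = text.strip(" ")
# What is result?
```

Answer: 'honey'

Derivation:
Trace (tracking result):
text = '   honey   '  # -> text = '   honey   '
result = text.strip(' ')  # -> result = 'honey'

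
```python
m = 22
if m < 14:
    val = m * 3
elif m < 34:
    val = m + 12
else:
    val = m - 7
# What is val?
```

Trace (tracking val):
m = 22  # -> m = 22
if m < 14:  # condition is False
elif m < 34:  # condition is True
    val = m + 12  # -> val = 34

Answer: 34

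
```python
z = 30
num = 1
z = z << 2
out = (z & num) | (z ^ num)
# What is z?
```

Answer: 120

Derivation:
Trace (tracking z):
z = 30  # -> z = 30
num = 1  # -> num = 1
z = z << 2  # -> z = 120
out = z & num | z ^ num  # -> out = 121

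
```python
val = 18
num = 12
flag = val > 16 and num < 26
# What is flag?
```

Answer: True

Derivation:
Trace (tracking flag):
val = 18  # -> val = 18
num = 12  # -> num = 12
flag = val > 16 and num < 26  # -> flag = True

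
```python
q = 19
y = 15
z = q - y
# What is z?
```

Answer: 4

Derivation:
Trace (tracking z):
q = 19  # -> q = 19
y = 15  # -> y = 15
z = q - y  # -> z = 4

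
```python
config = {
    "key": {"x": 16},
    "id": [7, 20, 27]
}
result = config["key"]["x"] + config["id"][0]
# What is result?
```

Answer: 23

Derivation:
Trace (tracking result):
config = {'key': {'x': 16}, 'id': [7, 20, 27]}  # -> config = {'key': {'x': 16}, 'id': [7, 20, 27]}
result = config['key']['x'] + config['id'][0]  # -> result = 23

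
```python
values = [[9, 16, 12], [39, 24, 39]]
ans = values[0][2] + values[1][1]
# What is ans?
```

Trace (tracking ans):
values = [[9, 16, 12], [39, 24, 39]]  # -> values = [[9, 16, 12], [39, 24, 39]]
ans = values[0][2] + values[1][1]  # -> ans = 36

Answer: 36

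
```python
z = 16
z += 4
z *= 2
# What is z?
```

Answer: 40

Derivation:
Trace (tracking z):
z = 16  # -> z = 16
z += 4  # -> z = 20
z *= 2  # -> z = 40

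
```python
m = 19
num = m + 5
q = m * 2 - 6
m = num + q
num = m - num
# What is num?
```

Trace (tracking num):
m = 19  # -> m = 19
num = m + 5  # -> num = 24
q = m * 2 - 6  # -> q = 32
m = num + q  # -> m = 56
num = m - num  # -> num = 32

Answer: 32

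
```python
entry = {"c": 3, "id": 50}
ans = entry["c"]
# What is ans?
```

Answer: 3

Derivation:
Trace (tracking ans):
entry = {'c': 3, 'id': 50}  # -> entry = {'c': 3, 'id': 50}
ans = entry['c']  # -> ans = 3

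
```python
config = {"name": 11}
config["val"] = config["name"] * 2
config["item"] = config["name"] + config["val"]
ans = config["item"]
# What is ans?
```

Trace (tracking ans):
config = {'name': 11}  # -> config = {'name': 11}
config['val'] = config['name'] * 2  # -> config = {'name': 11, 'val': 22}
config['item'] = config['name'] + config['val']  # -> config = {'name': 11, 'val': 22, 'item': 33}
ans = config['item']  # -> ans = 33

Answer: 33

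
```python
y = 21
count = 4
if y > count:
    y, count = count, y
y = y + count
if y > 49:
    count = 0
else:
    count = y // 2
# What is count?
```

Answer: 12

Derivation:
Trace (tracking count):
y = 21  # -> y = 21
count = 4  # -> count = 4
if y > count:  # condition is True
    y, count = (count, y)  # -> y = 4, count = 21
y = y + count  # -> y = 25
if y > 49:  # condition is False
else:
    count = y // 2  # -> count = 12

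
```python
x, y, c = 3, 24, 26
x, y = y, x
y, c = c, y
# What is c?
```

Trace (tracking c):
x, y, c = (3, 24, 26)  # -> x = 3, y = 24, c = 26
x, y = (y, x)  # -> x = 24, y = 3
y, c = (c, y)  # -> y = 26, c = 3

Answer: 3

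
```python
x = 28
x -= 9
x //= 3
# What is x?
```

Trace (tracking x):
x = 28  # -> x = 28
x -= 9  # -> x = 19
x //= 3  # -> x = 6

Answer: 6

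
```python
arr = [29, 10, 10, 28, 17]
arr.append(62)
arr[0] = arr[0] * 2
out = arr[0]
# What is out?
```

Trace (tracking out):
arr = [29, 10, 10, 28, 17]  # -> arr = [29, 10, 10, 28, 17]
arr.append(62)  # -> arr = [29, 10, 10, 28, 17, 62]
arr[0] = arr[0] * 2  # -> arr = [58, 10, 10, 28, 17, 62]
out = arr[0]  # -> out = 58

Answer: 58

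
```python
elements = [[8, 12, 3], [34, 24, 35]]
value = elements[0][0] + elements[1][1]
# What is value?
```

Trace (tracking value):
elements = [[8, 12, 3], [34, 24, 35]]  # -> elements = [[8, 12, 3], [34, 24, 35]]
value = elements[0][0] + elements[1][1]  # -> value = 32

Answer: 32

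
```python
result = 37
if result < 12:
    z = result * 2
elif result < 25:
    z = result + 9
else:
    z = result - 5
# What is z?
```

Trace (tracking z):
result = 37  # -> result = 37
if result < 12:  # condition is False
elif result < 25:  # condition is False
else:
    z = result - 5  # -> z = 32

Answer: 32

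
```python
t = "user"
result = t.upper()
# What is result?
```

Answer: 'USER'

Derivation:
Trace (tracking result):
t = 'user'  # -> t = 'user'
result = t.upper()  # -> result = 'USER'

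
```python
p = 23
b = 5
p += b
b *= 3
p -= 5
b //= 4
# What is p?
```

Answer: 23

Derivation:
Trace (tracking p):
p = 23  # -> p = 23
b = 5  # -> b = 5
p += b  # -> p = 28
b *= 3  # -> b = 15
p -= 5  # -> p = 23
b //= 4  # -> b = 3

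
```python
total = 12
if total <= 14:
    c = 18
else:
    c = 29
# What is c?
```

Trace (tracking c):
total = 12  # -> total = 12
if total <= 14:  # condition is True
    c = 18  # -> c = 18

Answer: 18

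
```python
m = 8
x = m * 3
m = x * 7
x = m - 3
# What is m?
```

Answer: 168

Derivation:
Trace (tracking m):
m = 8  # -> m = 8
x = m * 3  # -> x = 24
m = x * 7  # -> m = 168
x = m - 3  # -> x = 165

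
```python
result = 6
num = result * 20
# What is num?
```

Answer: 120

Derivation:
Trace (tracking num):
result = 6  # -> result = 6
num = result * 20  # -> num = 120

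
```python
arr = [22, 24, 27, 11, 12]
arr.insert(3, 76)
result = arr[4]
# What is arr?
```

Trace (tracking arr):
arr = [22, 24, 27, 11, 12]  # -> arr = [22, 24, 27, 11, 12]
arr.insert(3, 76)  # -> arr = [22, 24, 27, 76, 11, 12]
result = arr[4]  # -> result = 11

Answer: [22, 24, 27, 76, 11, 12]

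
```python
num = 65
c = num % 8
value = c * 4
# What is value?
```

Trace (tracking value):
num = 65  # -> num = 65
c = num % 8  # -> c = 1
value = c * 4  # -> value = 4

Answer: 4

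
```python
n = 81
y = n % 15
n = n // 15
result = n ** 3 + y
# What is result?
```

Trace (tracking result):
n = 81  # -> n = 81
y = n % 15  # -> y = 6
n = n // 15  # -> n = 5
result = n ** 3 + y  # -> result = 131

Answer: 131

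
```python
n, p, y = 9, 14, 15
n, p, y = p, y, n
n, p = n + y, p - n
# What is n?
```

Trace (tracking n):
n, p, y = (9, 14, 15)  # -> n = 9, p = 14, y = 15
n, p, y = (p, y, n)  # -> n = 14, p = 15, y = 9
n, p = (n + y, p - n)  # -> n = 23, p = 1

Answer: 23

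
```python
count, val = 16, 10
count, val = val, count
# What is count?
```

Trace (tracking count):
count, val = (16, 10)  # -> count = 16, val = 10
count, val = (val, count)  # -> count = 10, val = 16

Answer: 10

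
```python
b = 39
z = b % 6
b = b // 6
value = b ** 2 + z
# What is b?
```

Answer: 6

Derivation:
Trace (tracking b):
b = 39  # -> b = 39
z = b % 6  # -> z = 3
b = b // 6  # -> b = 6
value = b ** 2 + z  # -> value = 39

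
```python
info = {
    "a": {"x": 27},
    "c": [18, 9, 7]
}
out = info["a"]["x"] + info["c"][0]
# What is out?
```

Trace (tracking out):
info = {'a': {'x': 27}, 'c': [18, 9, 7]}  # -> info = {'a': {'x': 27}, 'c': [18, 9, 7]}
out = info['a']['x'] + info['c'][0]  # -> out = 45

Answer: 45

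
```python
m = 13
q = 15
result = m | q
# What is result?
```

Answer: 15

Derivation:
Trace (tracking result):
m = 13  # -> m = 13
q = 15  # -> q = 15
result = m | q  # -> result = 15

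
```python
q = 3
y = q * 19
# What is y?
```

Answer: 57

Derivation:
Trace (tracking y):
q = 3  # -> q = 3
y = q * 19  # -> y = 57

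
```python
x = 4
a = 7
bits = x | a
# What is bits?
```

Answer: 7

Derivation:
Trace (tracking bits):
x = 4  # -> x = 4
a = 7  # -> a = 7
bits = x | a  # -> bits = 7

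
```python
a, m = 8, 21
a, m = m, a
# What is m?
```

Answer: 8

Derivation:
Trace (tracking m):
a, m = (8, 21)  # -> a = 8, m = 21
a, m = (m, a)  # -> a = 21, m = 8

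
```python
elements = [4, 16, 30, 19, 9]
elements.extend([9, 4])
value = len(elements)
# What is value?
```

Trace (tracking value):
elements = [4, 16, 30, 19, 9]  # -> elements = [4, 16, 30, 19, 9]
elements.extend([9, 4])  # -> elements = [4, 16, 30, 19, 9, 9, 4]
value = len(elements)  # -> value = 7

Answer: 7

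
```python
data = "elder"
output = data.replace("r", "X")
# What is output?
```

Answer: 'eldeX'

Derivation:
Trace (tracking output):
data = 'elder'  # -> data = 'elder'
output = data.replace('r', 'X')  # -> output = 'eldeX'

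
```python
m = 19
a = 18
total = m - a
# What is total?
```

Trace (tracking total):
m = 19  # -> m = 19
a = 18  # -> a = 18
total = m - a  # -> total = 1

Answer: 1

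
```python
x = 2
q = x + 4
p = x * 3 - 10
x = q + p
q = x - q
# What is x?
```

Answer: 2

Derivation:
Trace (tracking x):
x = 2  # -> x = 2
q = x + 4  # -> q = 6
p = x * 3 - 10  # -> p = -4
x = q + p  # -> x = 2
q = x - q  # -> q = -4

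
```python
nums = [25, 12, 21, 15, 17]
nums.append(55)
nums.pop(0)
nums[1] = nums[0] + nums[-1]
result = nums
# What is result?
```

Answer: [12, 67, 15, 17, 55]

Derivation:
Trace (tracking result):
nums = [25, 12, 21, 15, 17]  # -> nums = [25, 12, 21, 15, 17]
nums.append(55)  # -> nums = [25, 12, 21, 15, 17, 55]
nums.pop(0)  # -> nums = [12, 21, 15, 17, 55]
nums[1] = nums[0] + nums[-1]  # -> nums = [12, 67, 15, 17, 55]
result = nums  # -> result = [12, 67, 15, 17, 55]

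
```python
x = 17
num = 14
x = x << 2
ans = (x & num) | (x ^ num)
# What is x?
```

Trace (tracking x):
x = 17  # -> x = 17
num = 14  # -> num = 14
x = x << 2  # -> x = 68
ans = x & num | x ^ num  # -> ans = 78

Answer: 68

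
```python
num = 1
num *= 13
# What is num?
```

Trace (tracking num):
num = 1  # -> num = 1
num *= 13  # -> num = 13

Answer: 13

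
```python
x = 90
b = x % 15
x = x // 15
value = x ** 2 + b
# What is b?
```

Answer: 0

Derivation:
Trace (tracking b):
x = 90  # -> x = 90
b = x % 15  # -> b = 0
x = x // 15  # -> x = 6
value = x ** 2 + b  # -> value = 36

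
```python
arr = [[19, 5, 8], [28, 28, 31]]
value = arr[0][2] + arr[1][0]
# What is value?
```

Trace (tracking value):
arr = [[19, 5, 8], [28, 28, 31]]  # -> arr = [[19, 5, 8], [28, 28, 31]]
value = arr[0][2] + arr[1][0]  # -> value = 36

Answer: 36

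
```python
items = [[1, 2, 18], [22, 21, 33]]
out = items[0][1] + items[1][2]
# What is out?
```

Answer: 35

Derivation:
Trace (tracking out):
items = [[1, 2, 18], [22, 21, 33]]  # -> items = [[1, 2, 18], [22, 21, 33]]
out = items[0][1] + items[1][2]  # -> out = 35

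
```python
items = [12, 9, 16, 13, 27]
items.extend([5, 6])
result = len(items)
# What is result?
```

Answer: 7

Derivation:
Trace (tracking result):
items = [12, 9, 16, 13, 27]  # -> items = [12, 9, 16, 13, 27]
items.extend([5, 6])  # -> items = [12, 9, 16, 13, 27, 5, 6]
result = len(items)  # -> result = 7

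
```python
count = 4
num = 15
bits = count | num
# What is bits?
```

Trace (tracking bits):
count = 4  # -> count = 4
num = 15  # -> num = 15
bits = count | num  # -> bits = 15

Answer: 15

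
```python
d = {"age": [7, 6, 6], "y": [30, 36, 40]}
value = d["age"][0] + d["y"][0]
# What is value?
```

Trace (tracking value):
d = {'age': [7, 6, 6], 'y': [30, 36, 40]}  # -> d = {'age': [7, 6, 6], 'y': [30, 36, 40]}
value = d['age'][0] + d['y'][0]  # -> value = 37

Answer: 37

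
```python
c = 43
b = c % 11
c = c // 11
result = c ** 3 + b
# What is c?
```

Trace (tracking c):
c = 43  # -> c = 43
b = c % 11  # -> b = 10
c = c // 11  # -> c = 3
result = c ** 3 + b  # -> result = 37

Answer: 3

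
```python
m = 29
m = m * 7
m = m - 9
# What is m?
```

Answer: 194

Derivation:
Trace (tracking m):
m = 29  # -> m = 29
m = m * 7  # -> m = 203
m = m - 9  # -> m = 194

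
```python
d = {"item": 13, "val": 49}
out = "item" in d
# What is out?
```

Trace (tracking out):
d = {'item': 13, 'val': 49}  # -> d = {'item': 13, 'val': 49}
out = 'item' in d  # -> out = True

Answer: True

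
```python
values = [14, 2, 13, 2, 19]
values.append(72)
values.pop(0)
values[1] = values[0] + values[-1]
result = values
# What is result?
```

Answer: [2, 74, 2, 19, 72]

Derivation:
Trace (tracking result):
values = [14, 2, 13, 2, 19]  # -> values = [14, 2, 13, 2, 19]
values.append(72)  # -> values = [14, 2, 13, 2, 19, 72]
values.pop(0)  # -> values = [2, 13, 2, 19, 72]
values[1] = values[0] + values[-1]  # -> values = [2, 74, 2, 19, 72]
result = values  # -> result = [2, 74, 2, 19, 72]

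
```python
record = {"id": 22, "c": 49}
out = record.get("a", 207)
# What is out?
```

Answer: 207

Derivation:
Trace (tracking out):
record = {'id': 22, 'c': 49}  # -> record = {'id': 22, 'c': 49}
out = record.get('a', 207)  # -> out = 207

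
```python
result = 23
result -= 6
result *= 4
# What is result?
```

Answer: 68

Derivation:
Trace (tracking result):
result = 23  # -> result = 23
result -= 6  # -> result = 17
result *= 4  # -> result = 68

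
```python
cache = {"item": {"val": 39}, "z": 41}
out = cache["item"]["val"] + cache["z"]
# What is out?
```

Answer: 80

Derivation:
Trace (tracking out):
cache = {'item': {'val': 39}, 'z': 41}  # -> cache = {'item': {'val': 39}, 'z': 41}
out = cache['item']['val'] + cache['z']  # -> out = 80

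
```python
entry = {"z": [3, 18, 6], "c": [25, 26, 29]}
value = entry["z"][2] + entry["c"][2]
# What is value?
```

Trace (tracking value):
entry = {'z': [3, 18, 6], 'c': [25, 26, 29]}  # -> entry = {'z': [3, 18, 6], 'c': [25, 26, 29]}
value = entry['z'][2] + entry['c'][2]  # -> value = 35

Answer: 35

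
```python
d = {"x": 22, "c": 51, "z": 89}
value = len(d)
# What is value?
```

Answer: 3

Derivation:
Trace (tracking value):
d = {'x': 22, 'c': 51, 'z': 89}  # -> d = {'x': 22, 'c': 51, 'z': 89}
value = len(d)  # -> value = 3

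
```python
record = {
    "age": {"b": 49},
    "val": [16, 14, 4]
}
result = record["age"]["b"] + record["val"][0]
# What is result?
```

Trace (tracking result):
record = {'age': {'b': 49}, 'val': [16, 14, 4]}  # -> record = {'age': {'b': 49}, 'val': [16, 14, 4]}
result = record['age']['b'] + record['val'][0]  # -> result = 65

Answer: 65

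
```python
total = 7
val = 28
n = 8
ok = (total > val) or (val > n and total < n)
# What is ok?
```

Answer: True

Derivation:
Trace (tracking ok):
total = 7  # -> total = 7
val = 28  # -> val = 28
n = 8  # -> n = 8
ok = total > val or (val > n and total < n)  # -> ok = True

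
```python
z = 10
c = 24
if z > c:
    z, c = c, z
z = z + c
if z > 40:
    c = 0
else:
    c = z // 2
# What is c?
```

Trace (tracking c):
z = 10  # -> z = 10
c = 24  # -> c = 24
if z > c:  # condition is False
z = z + c  # -> z = 34
if z > 40:  # condition is False
else:
    c = z // 2  # -> c = 17

Answer: 17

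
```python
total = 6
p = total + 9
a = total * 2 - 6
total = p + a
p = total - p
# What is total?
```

Answer: 21

Derivation:
Trace (tracking total):
total = 6  # -> total = 6
p = total + 9  # -> p = 15
a = total * 2 - 6  # -> a = 6
total = p + a  # -> total = 21
p = total - p  # -> p = 6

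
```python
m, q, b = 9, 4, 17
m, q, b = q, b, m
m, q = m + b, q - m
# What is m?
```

Trace (tracking m):
m, q, b = (9, 4, 17)  # -> m = 9, q = 4, b = 17
m, q, b = (q, b, m)  # -> m = 4, q = 17, b = 9
m, q = (m + b, q - m)  # -> m = 13, q = 13

Answer: 13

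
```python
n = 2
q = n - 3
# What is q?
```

Answer: -1

Derivation:
Trace (tracking q):
n = 2  # -> n = 2
q = n - 3  # -> q = -1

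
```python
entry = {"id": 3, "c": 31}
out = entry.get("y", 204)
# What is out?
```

Trace (tracking out):
entry = {'id': 3, 'c': 31}  # -> entry = {'id': 3, 'c': 31}
out = entry.get('y', 204)  # -> out = 204

Answer: 204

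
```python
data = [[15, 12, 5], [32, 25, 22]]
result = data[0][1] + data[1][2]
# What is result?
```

Trace (tracking result):
data = [[15, 12, 5], [32, 25, 22]]  # -> data = [[15, 12, 5], [32, 25, 22]]
result = data[0][1] + data[1][2]  # -> result = 34

Answer: 34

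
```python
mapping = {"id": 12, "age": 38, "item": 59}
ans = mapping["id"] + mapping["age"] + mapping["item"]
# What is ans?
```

Answer: 109

Derivation:
Trace (tracking ans):
mapping = {'id': 12, 'age': 38, 'item': 59}  # -> mapping = {'id': 12, 'age': 38, 'item': 59}
ans = mapping['id'] + mapping['age'] + mapping['item']  # -> ans = 109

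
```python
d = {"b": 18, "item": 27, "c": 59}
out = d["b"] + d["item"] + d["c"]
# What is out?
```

Answer: 104

Derivation:
Trace (tracking out):
d = {'b': 18, 'item': 27, 'c': 59}  # -> d = {'b': 18, 'item': 27, 'c': 59}
out = d['b'] + d['item'] + d['c']  # -> out = 104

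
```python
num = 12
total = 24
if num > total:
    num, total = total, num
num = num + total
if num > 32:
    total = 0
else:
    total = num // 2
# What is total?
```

Trace (tracking total):
num = 12  # -> num = 12
total = 24  # -> total = 24
if num > total:  # condition is False
num = num + total  # -> num = 36
if num > 32:  # condition is True
    total = 0  # -> total = 0

Answer: 0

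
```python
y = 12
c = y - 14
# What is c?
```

Trace (tracking c):
y = 12  # -> y = 12
c = y - 14  # -> c = -2

Answer: -2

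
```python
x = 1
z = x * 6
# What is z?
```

Answer: 6

Derivation:
Trace (tracking z):
x = 1  # -> x = 1
z = x * 6  # -> z = 6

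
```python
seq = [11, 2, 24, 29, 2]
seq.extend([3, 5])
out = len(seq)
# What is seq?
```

Answer: [11, 2, 24, 29, 2, 3, 5]

Derivation:
Trace (tracking seq):
seq = [11, 2, 24, 29, 2]  # -> seq = [11, 2, 24, 29, 2]
seq.extend([3, 5])  # -> seq = [11, 2, 24, 29, 2, 3, 5]
out = len(seq)  # -> out = 7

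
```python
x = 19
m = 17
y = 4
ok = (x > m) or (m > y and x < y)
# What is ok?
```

Trace (tracking ok):
x = 19  # -> x = 19
m = 17  # -> m = 17
y = 4  # -> y = 4
ok = x > m or (m > y and x < y)  # -> ok = True

Answer: True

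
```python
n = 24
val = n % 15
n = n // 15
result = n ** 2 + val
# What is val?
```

Answer: 9

Derivation:
Trace (tracking val):
n = 24  # -> n = 24
val = n % 15  # -> val = 9
n = n // 15  # -> n = 1
result = n ** 2 + val  # -> result = 10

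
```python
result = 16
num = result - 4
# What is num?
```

Trace (tracking num):
result = 16  # -> result = 16
num = result - 4  # -> num = 12

Answer: 12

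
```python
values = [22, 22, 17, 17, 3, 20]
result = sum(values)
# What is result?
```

Trace (tracking result):
values = [22, 22, 17, 17, 3, 20]  # -> values = [22, 22, 17, 17, 3, 20]
result = sum(values)  # -> result = 101

Answer: 101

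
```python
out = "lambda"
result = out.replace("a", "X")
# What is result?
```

Trace (tracking result):
out = 'lambda'  # -> out = 'lambda'
result = out.replace('a', 'X')  # -> result = 'lXmbdX'

Answer: 'lXmbdX'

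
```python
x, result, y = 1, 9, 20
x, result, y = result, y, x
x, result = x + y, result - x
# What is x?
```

Answer: 10

Derivation:
Trace (tracking x):
x, result, y = (1, 9, 20)  # -> x = 1, result = 9, y = 20
x, result, y = (result, y, x)  # -> x = 9, result = 20, y = 1
x, result = (x + y, result - x)  # -> x = 10, result = 11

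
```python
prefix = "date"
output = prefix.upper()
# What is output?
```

Trace (tracking output):
prefix = 'date'  # -> prefix = 'date'
output = prefix.upper()  # -> output = 'DATE'

Answer: 'DATE'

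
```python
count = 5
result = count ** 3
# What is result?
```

Answer: 125

Derivation:
Trace (tracking result):
count = 5  # -> count = 5
result = count ** 3  # -> result = 125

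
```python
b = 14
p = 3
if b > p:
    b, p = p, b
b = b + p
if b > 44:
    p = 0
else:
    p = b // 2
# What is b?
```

Trace (tracking b):
b = 14  # -> b = 14
p = 3  # -> p = 3
if b > p:  # condition is True
    b, p = (p, b)  # -> b = 3, p = 14
b = b + p  # -> b = 17
if b > 44:  # condition is False
else:
    p = b // 2  # -> p = 8

Answer: 17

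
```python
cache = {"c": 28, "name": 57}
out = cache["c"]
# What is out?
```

Answer: 28

Derivation:
Trace (tracking out):
cache = {'c': 28, 'name': 57}  # -> cache = {'c': 28, 'name': 57}
out = cache['c']  # -> out = 28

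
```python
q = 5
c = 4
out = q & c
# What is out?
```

Trace (tracking out):
q = 5  # -> q = 5
c = 4  # -> c = 4
out = q & c  # -> out = 4

Answer: 4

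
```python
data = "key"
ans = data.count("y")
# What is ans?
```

Trace (tracking ans):
data = 'key'  # -> data = 'key'
ans = data.count('y')  # -> ans = 1

Answer: 1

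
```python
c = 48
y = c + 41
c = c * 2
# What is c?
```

Trace (tracking c):
c = 48  # -> c = 48
y = c + 41  # -> y = 89
c = c * 2  # -> c = 96

Answer: 96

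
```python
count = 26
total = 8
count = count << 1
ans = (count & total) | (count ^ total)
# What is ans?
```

Answer: 60

Derivation:
Trace (tracking ans):
count = 26  # -> count = 26
total = 8  # -> total = 8
count = count << 1  # -> count = 52
ans = count & total | count ^ total  # -> ans = 60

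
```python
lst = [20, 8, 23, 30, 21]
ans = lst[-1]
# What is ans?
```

Trace (tracking ans):
lst = [20, 8, 23, 30, 21]  # -> lst = [20, 8, 23, 30, 21]
ans = lst[-1]  # -> ans = 21

Answer: 21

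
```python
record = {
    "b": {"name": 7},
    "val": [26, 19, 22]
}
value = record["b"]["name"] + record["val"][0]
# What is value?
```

Trace (tracking value):
record = {'b': {'name': 7}, 'val': [26, 19, 22]}  # -> record = {'b': {'name': 7}, 'val': [26, 19, 22]}
value = record['b']['name'] + record['val'][0]  # -> value = 33

Answer: 33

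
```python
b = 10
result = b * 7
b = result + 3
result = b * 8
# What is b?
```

Answer: 73

Derivation:
Trace (tracking b):
b = 10  # -> b = 10
result = b * 7  # -> result = 70
b = result + 3  # -> b = 73
result = b * 8  # -> result = 584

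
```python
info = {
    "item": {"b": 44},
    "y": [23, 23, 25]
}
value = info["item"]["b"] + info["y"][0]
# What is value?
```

Answer: 67

Derivation:
Trace (tracking value):
info = {'item': {'b': 44}, 'y': [23, 23, 25]}  # -> info = {'item': {'b': 44}, 'y': [23, 23, 25]}
value = info['item']['b'] + info['y'][0]  # -> value = 67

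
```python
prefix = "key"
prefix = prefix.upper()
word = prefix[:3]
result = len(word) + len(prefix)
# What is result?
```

Answer: 6

Derivation:
Trace (tracking result):
prefix = 'key'  # -> prefix = 'key'
prefix = prefix.upper()  # -> prefix = 'KEY'
word = prefix[:3]  # -> word = 'KEY'
result = len(word) + len(prefix)  # -> result = 6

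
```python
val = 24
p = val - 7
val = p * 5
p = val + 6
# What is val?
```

Answer: 85

Derivation:
Trace (tracking val):
val = 24  # -> val = 24
p = val - 7  # -> p = 17
val = p * 5  # -> val = 85
p = val + 6  # -> p = 91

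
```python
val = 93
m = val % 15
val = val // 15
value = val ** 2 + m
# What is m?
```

Trace (tracking m):
val = 93  # -> val = 93
m = val % 15  # -> m = 3
val = val // 15  # -> val = 6
value = val ** 2 + m  # -> value = 39

Answer: 3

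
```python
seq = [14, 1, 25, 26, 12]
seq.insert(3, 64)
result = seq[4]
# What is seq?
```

Trace (tracking seq):
seq = [14, 1, 25, 26, 12]  # -> seq = [14, 1, 25, 26, 12]
seq.insert(3, 64)  # -> seq = [14, 1, 25, 64, 26, 12]
result = seq[4]  # -> result = 26

Answer: [14, 1, 25, 64, 26, 12]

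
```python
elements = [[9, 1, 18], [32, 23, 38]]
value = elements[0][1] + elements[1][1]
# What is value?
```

Answer: 24

Derivation:
Trace (tracking value):
elements = [[9, 1, 18], [32, 23, 38]]  # -> elements = [[9, 1, 18], [32, 23, 38]]
value = elements[0][1] + elements[1][1]  # -> value = 24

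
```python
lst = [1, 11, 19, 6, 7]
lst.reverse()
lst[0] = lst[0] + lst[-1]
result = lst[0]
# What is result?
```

Answer: 8

Derivation:
Trace (tracking result):
lst = [1, 11, 19, 6, 7]  # -> lst = [1, 11, 19, 6, 7]
lst.reverse()  # -> lst = [7, 6, 19, 11, 1]
lst[0] = lst[0] + lst[-1]  # -> lst = [8, 6, 19, 11, 1]
result = lst[0]  # -> result = 8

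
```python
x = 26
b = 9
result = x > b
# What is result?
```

Answer: True

Derivation:
Trace (tracking result):
x = 26  # -> x = 26
b = 9  # -> b = 9
result = x > b  # -> result = True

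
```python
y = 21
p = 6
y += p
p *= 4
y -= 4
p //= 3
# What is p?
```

Answer: 8

Derivation:
Trace (tracking p):
y = 21  # -> y = 21
p = 6  # -> p = 6
y += p  # -> y = 27
p *= 4  # -> p = 24
y -= 4  # -> y = 23
p //= 3  # -> p = 8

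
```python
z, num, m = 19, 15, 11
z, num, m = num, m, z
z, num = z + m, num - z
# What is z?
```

Trace (tracking z):
z, num, m = (19, 15, 11)  # -> z = 19, num = 15, m = 11
z, num, m = (num, m, z)  # -> z = 15, num = 11, m = 19
z, num = (z + m, num - z)  # -> z = 34, num = -4

Answer: 34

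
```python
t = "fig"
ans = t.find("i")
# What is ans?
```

Answer: 1

Derivation:
Trace (tracking ans):
t = 'fig'  # -> t = 'fig'
ans = t.find('i')  # -> ans = 1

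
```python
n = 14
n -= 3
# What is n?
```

Answer: 11

Derivation:
Trace (tracking n):
n = 14  # -> n = 14
n -= 3  # -> n = 11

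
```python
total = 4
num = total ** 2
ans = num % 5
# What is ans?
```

Answer: 1

Derivation:
Trace (tracking ans):
total = 4  # -> total = 4
num = total ** 2  # -> num = 16
ans = num % 5  # -> ans = 1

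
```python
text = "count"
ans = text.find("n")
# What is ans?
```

Answer: 3

Derivation:
Trace (tracking ans):
text = 'count'  # -> text = 'count'
ans = text.find('n')  # -> ans = 3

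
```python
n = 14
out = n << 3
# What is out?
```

Trace (tracking out):
n = 14  # -> n = 14
out = n << 3  # -> out = 112

Answer: 112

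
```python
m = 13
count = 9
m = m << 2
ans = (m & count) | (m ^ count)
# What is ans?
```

Trace (tracking ans):
m = 13  # -> m = 13
count = 9  # -> count = 9
m = m << 2  # -> m = 52
ans = m & count | m ^ count  # -> ans = 61

Answer: 61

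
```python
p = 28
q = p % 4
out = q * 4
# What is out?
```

Answer: 0

Derivation:
Trace (tracking out):
p = 28  # -> p = 28
q = p % 4  # -> q = 0
out = q * 4  # -> out = 0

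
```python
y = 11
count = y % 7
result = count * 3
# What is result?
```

Trace (tracking result):
y = 11  # -> y = 11
count = y % 7  # -> count = 4
result = count * 3  # -> result = 12

Answer: 12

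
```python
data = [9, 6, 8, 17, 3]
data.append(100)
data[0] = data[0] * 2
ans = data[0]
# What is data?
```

Answer: [18, 6, 8, 17, 3, 100]

Derivation:
Trace (tracking data):
data = [9, 6, 8, 17, 3]  # -> data = [9, 6, 8, 17, 3]
data.append(100)  # -> data = [9, 6, 8, 17, 3, 100]
data[0] = data[0] * 2  # -> data = [18, 6, 8, 17, 3, 100]
ans = data[0]  # -> ans = 18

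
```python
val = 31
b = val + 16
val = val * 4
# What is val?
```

Trace (tracking val):
val = 31  # -> val = 31
b = val + 16  # -> b = 47
val = val * 4  # -> val = 124

Answer: 124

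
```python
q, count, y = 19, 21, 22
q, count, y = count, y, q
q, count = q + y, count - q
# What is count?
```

Trace (tracking count):
q, count, y = (19, 21, 22)  # -> q = 19, count = 21, y = 22
q, count, y = (count, y, q)  # -> q = 21, count = 22, y = 19
q, count = (q + y, count - q)  # -> q = 40, count = 1

Answer: 1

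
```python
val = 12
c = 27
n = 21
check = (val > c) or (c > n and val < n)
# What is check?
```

Trace (tracking check):
val = 12  # -> val = 12
c = 27  # -> c = 27
n = 21  # -> n = 21
check = val > c or (c > n and val < n)  # -> check = True

Answer: True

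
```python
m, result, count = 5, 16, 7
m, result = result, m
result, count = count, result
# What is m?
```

Trace (tracking m):
m, result, count = (5, 16, 7)  # -> m = 5, result = 16, count = 7
m, result = (result, m)  # -> m = 16, result = 5
result, count = (count, result)  # -> result = 7, count = 5

Answer: 16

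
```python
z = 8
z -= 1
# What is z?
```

Answer: 7

Derivation:
Trace (tracking z):
z = 8  # -> z = 8
z -= 1  # -> z = 7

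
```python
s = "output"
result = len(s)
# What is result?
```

Answer: 6

Derivation:
Trace (tracking result):
s = 'output'  # -> s = 'output'
result = len(s)  # -> result = 6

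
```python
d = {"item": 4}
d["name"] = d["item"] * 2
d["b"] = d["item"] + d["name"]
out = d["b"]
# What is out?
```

Answer: 12

Derivation:
Trace (tracking out):
d = {'item': 4}  # -> d = {'item': 4}
d['name'] = d['item'] * 2  # -> d = {'item': 4, 'name': 8}
d['b'] = d['item'] + d['name']  # -> d = {'item': 4, 'name': 8, 'b': 12}
out = d['b']  # -> out = 12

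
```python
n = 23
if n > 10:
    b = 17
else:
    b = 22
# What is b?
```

Trace (tracking b):
n = 23  # -> n = 23
if n > 10:  # condition is True
    b = 17  # -> b = 17

Answer: 17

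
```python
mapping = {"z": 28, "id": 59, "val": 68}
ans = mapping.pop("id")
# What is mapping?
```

Answer: {'z': 28, 'val': 68}

Derivation:
Trace (tracking mapping):
mapping = {'z': 28, 'id': 59, 'val': 68}  # -> mapping = {'z': 28, 'id': 59, 'val': 68}
ans = mapping.pop('id')  # -> ans = 59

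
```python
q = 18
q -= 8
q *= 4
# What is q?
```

Answer: 40

Derivation:
Trace (tracking q):
q = 18  # -> q = 18
q -= 8  # -> q = 10
q *= 4  # -> q = 40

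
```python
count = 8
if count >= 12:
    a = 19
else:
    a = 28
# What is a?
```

Trace (tracking a):
count = 8  # -> count = 8
if count >= 12:  # condition is False
else:
    a = 28  # -> a = 28

Answer: 28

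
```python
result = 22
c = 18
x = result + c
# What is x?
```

Answer: 40

Derivation:
Trace (tracking x):
result = 22  # -> result = 22
c = 18  # -> c = 18
x = result + c  # -> x = 40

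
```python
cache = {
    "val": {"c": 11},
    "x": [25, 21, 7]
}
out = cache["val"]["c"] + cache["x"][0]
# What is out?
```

Trace (tracking out):
cache = {'val': {'c': 11}, 'x': [25, 21, 7]}  # -> cache = {'val': {'c': 11}, 'x': [25, 21, 7]}
out = cache['val']['c'] + cache['x'][0]  # -> out = 36

Answer: 36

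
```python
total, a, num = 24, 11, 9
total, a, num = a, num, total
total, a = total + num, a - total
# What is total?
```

Answer: 35

Derivation:
Trace (tracking total):
total, a, num = (24, 11, 9)  # -> total = 24, a = 11, num = 9
total, a, num = (a, num, total)  # -> total = 11, a = 9, num = 24
total, a = (total + num, a - total)  # -> total = 35, a = -2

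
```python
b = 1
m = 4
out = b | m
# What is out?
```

Answer: 5

Derivation:
Trace (tracking out):
b = 1  # -> b = 1
m = 4  # -> m = 4
out = b | m  # -> out = 5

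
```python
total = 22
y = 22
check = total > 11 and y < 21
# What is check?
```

Trace (tracking check):
total = 22  # -> total = 22
y = 22  # -> y = 22
check = total > 11 and y < 21  # -> check = False

Answer: False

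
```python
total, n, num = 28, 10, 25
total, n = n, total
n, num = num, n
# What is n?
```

Answer: 25

Derivation:
Trace (tracking n):
total, n, num = (28, 10, 25)  # -> total = 28, n = 10, num = 25
total, n = (n, total)  # -> total = 10, n = 28
n, num = (num, n)  # -> n = 25, num = 28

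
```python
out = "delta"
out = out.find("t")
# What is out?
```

Trace (tracking out):
out = 'delta'  # -> out = 'delta'
out = out.find('t')  # -> out = 3

Answer: 3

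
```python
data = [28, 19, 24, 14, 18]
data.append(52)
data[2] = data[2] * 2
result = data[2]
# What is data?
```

Trace (tracking data):
data = [28, 19, 24, 14, 18]  # -> data = [28, 19, 24, 14, 18]
data.append(52)  # -> data = [28, 19, 24, 14, 18, 52]
data[2] = data[2] * 2  # -> data = [28, 19, 48, 14, 18, 52]
result = data[2]  # -> result = 48

Answer: [28, 19, 48, 14, 18, 52]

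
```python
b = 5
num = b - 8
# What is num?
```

Answer: -3

Derivation:
Trace (tracking num):
b = 5  # -> b = 5
num = b - 8  # -> num = -3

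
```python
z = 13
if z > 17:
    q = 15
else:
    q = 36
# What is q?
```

Trace (tracking q):
z = 13  # -> z = 13
if z > 17:  # condition is False
else:
    q = 36  # -> q = 36

Answer: 36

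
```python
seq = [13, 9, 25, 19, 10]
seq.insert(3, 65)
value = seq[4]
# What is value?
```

Answer: 19

Derivation:
Trace (tracking value):
seq = [13, 9, 25, 19, 10]  # -> seq = [13, 9, 25, 19, 10]
seq.insert(3, 65)  # -> seq = [13, 9, 25, 65, 19, 10]
value = seq[4]  # -> value = 19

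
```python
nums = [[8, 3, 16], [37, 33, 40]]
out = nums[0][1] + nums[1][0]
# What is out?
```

Answer: 40

Derivation:
Trace (tracking out):
nums = [[8, 3, 16], [37, 33, 40]]  # -> nums = [[8, 3, 16], [37, 33, 40]]
out = nums[0][1] + nums[1][0]  # -> out = 40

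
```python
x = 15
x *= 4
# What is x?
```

Answer: 60

Derivation:
Trace (tracking x):
x = 15  # -> x = 15
x *= 4  # -> x = 60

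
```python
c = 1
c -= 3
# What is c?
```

Trace (tracking c):
c = 1  # -> c = 1
c -= 3  # -> c = -2

Answer: -2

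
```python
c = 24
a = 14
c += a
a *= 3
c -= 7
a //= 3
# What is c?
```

Trace (tracking c):
c = 24  # -> c = 24
a = 14  # -> a = 14
c += a  # -> c = 38
a *= 3  # -> a = 42
c -= 7  # -> c = 31
a //= 3  # -> a = 14

Answer: 31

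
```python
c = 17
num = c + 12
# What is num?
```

Answer: 29

Derivation:
Trace (tracking num):
c = 17  # -> c = 17
num = c + 12  # -> num = 29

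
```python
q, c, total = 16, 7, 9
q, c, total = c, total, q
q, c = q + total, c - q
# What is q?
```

Trace (tracking q):
q, c, total = (16, 7, 9)  # -> q = 16, c = 7, total = 9
q, c, total = (c, total, q)  # -> q = 7, c = 9, total = 16
q, c = (q + total, c - q)  # -> q = 23, c = 2

Answer: 23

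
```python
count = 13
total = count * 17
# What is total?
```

Answer: 221

Derivation:
Trace (tracking total):
count = 13  # -> count = 13
total = count * 17  # -> total = 221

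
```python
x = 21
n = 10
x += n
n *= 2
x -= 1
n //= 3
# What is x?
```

Trace (tracking x):
x = 21  # -> x = 21
n = 10  # -> n = 10
x += n  # -> x = 31
n *= 2  # -> n = 20
x -= 1  # -> x = 30
n //= 3  # -> n = 6

Answer: 30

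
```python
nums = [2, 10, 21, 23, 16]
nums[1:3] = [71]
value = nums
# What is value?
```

Answer: [2, 71, 23, 16]

Derivation:
Trace (tracking value):
nums = [2, 10, 21, 23, 16]  # -> nums = [2, 10, 21, 23, 16]
nums[1:3] = [71]  # -> nums = [2, 71, 23, 16]
value = nums  # -> value = [2, 71, 23, 16]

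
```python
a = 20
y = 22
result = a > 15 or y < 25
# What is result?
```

Answer: True

Derivation:
Trace (tracking result):
a = 20  # -> a = 20
y = 22  # -> y = 22
result = a > 15 or y < 25  # -> result = True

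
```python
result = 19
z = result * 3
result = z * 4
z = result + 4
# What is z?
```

Trace (tracking z):
result = 19  # -> result = 19
z = result * 3  # -> z = 57
result = z * 4  # -> result = 228
z = result + 4  # -> z = 232

Answer: 232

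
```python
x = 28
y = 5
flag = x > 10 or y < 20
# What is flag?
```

Answer: True

Derivation:
Trace (tracking flag):
x = 28  # -> x = 28
y = 5  # -> y = 5
flag = x > 10 or y < 20  # -> flag = True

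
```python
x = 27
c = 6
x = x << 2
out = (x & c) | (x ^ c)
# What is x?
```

Answer: 108

Derivation:
Trace (tracking x):
x = 27  # -> x = 27
c = 6  # -> c = 6
x = x << 2  # -> x = 108
out = x & c | x ^ c  # -> out = 110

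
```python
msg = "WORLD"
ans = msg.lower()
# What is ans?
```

Answer: 'world'

Derivation:
Trace (tracking ans):
msg = 'WORLD'  # -> msg = 'WORLD'
ans = msg.lower()  # -> ans = 'world'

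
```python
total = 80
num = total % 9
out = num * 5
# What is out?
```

Trace (tracking out):
total = 80  # -> total = 80
num = total % 9  # -> num = 8
out = num * 5  # -> out = 40

Answer: 40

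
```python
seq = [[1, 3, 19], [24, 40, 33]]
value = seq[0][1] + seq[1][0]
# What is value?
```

Trace (tracking value):
seq = [[1, 3, 19], [24, 40, 33]]  # -> seq = [[1, 3, 19], [24, 40, 33]]
value = seq[0][1] + seq[1][0]  # -> value = 27

Answer: 27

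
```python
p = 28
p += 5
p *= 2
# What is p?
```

Trace (tracking p):
p = 28  # -> p = 28
p += 5  # -> p = 33
p *= 2  # -> p = 66

Answer: 66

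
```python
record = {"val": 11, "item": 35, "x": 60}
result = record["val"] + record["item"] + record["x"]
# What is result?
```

Answer: 106

Derivation:
Trace (tracking result):
record = {'val': 11, 'item': 35, 'x': 60}  # -> record = {'val': 11, 'item': 35, 'x': 60}
result = record['val'] + record['item'] + record['x']  # -> result = 106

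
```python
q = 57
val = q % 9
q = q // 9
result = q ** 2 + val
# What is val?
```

Trace (tracking val):
q = 57  # -> q = 57
val = q % 9  # -> val = 3
q = q // 9  # -> q = 6
result = q ** 2 + val  # -> result = 39

Answer: 3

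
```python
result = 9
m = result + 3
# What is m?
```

Trace (tracking m):
result = 9  # -> result = 9
m = result + 3  # -> m = 12

Answer: 12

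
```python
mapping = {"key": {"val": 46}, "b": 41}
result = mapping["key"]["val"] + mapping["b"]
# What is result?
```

Trace (tracking result):
mapping = {'key': {'val': 46}, 'b': 41}  # -> mapping = {'key': {'val': 46}, 'b': 41}
result = mapping['key']['val'] + mapping['b']  # -> result = 87

Answer: 87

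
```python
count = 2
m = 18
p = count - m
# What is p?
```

Answer: -16

Derivation:
Trace (tracking p):
count = 2  # -> count = 2
m = 18  # -> m = 18
p = count - m  # -> p = -16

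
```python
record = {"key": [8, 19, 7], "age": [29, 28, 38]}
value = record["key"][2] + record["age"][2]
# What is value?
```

Answer: 45

Derivation:
Trace (tracking value):
record = {'key': [8, 19, 7], 'age': [29, 28, 38]}  # -> record = {'key': [8, 19, 7], 'age': [29, 28, 38]}
value = record['key'][2] + record['age'][2]  # -> value = 45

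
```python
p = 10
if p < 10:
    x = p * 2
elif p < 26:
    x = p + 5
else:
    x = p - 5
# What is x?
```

Answer: 15

Derivation:
Trace (tracking x):
p = 10  # -> p = 10
if p < 10:  # condition is False
elif p < 26:  # condition is True
    x = p + 5  # -> x = 15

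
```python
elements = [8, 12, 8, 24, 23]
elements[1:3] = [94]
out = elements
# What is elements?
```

Trace (tracking elements):
elements = [8, 12, 8, 24, 23]  # -> elements = [8, 12, 8, 24, 23]
elements[1:3] = [94]  # -> elements = [8, 94, 24, 23]
out = elements  # -> out = [8, 94, 24, 23]

Answer: [8, 94, 24, 23]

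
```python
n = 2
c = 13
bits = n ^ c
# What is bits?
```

Answer: 15

Derivation:
Trace (tracking bits):
n = 2  # -> n = 2
c = 13  # -> c = 13
bits = n ^ c  # -> bits = 15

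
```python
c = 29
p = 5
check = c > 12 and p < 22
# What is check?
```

Trace (tracking check):
c = 29  # -> c = 29
p = 5  # -> p = 5
check = c > 12 and p < 22  # -> check = True

Answer: True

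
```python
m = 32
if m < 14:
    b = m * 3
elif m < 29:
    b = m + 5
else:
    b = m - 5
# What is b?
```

Answer: 27

Derivation:
Trace (tracking b):
m = 32  # -> m = 32
if m < 14:  # condition is False
elif m < 29:  # condition is False
else:
    b = m - 5  # -> b = 27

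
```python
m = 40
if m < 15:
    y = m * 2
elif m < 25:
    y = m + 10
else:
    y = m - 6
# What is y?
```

Trace (tracking y):
m = 40  # -> m = 40
if m < 15:  # condition is False
elif m < 25:  # condition is False
else:
    y = m - 6  # -> y = 34

Answer: 34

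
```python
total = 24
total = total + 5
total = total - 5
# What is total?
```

Trace (tracking total):
total = 24  # -> total = 24
total = total + 5  # -> total = 29
total = total - 5  # -> total = 24

Answer: 24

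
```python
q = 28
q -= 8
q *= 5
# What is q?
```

Answer: 100

Derivation:
Trace (tracking q):
q = 28  # -> q = 28
q -= 8  # -> q = 20
q *= 5  # -> q = 100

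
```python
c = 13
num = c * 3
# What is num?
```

Trace (tracking num):
c = 13  # -> c = 13
num = c * 3  # -> num = 39

Answer: 39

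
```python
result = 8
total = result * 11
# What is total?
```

Trace (tracking total):
result = 8  # -> result = 8
total = result * 11  # -> total = 88

Answer: 88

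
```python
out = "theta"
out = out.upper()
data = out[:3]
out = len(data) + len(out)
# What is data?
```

Trace (tracking data):
out = 'theta'  # -> out = 'theta'
out = out.upper()  # -> out = 'THETA'
data = out[:3]  # -> data = 'THE'
out = len(data) + len(out)  # -> out = 8

Answer: 'THE'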